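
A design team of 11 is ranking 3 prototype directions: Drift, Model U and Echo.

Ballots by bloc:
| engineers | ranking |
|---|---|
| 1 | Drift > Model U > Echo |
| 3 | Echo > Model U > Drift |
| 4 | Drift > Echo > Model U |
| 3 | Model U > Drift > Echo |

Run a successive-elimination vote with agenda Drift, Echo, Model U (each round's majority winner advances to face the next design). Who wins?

Round 1: Drift vs Echo — 8–3, Drift advances.
Round 2: Drift vs Model U — 5–6, Model U advances.
The agenda winner is Model U.

Model U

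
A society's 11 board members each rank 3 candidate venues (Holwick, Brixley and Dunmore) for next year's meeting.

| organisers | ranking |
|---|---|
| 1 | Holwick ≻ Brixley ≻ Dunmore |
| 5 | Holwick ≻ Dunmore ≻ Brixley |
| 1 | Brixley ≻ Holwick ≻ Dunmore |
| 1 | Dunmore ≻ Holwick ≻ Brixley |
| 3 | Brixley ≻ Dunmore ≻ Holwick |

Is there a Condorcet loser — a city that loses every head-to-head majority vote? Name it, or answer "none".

Pairwise majorities:
Holwick vs Brixley: Holwick preferred on 1+5+1 = 7 ballots; Holwick wins 7–4.
Holwick vs Dunmore: Holwick wins 7–4.
Brixley vs Dunmore: 5 to 6, Dunmore.
Brixley loses to every other city — it is the Condorcet loser.

Brixley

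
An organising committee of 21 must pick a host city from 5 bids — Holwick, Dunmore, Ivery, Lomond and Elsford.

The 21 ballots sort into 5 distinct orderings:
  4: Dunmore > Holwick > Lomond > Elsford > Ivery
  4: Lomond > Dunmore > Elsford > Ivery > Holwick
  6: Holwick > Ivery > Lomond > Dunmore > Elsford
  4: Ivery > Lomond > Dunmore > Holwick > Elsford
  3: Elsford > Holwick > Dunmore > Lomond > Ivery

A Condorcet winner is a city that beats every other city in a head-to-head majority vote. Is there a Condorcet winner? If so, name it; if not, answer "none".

Head-to-head results (21 organisers):
Holwick vs Dunmore: Holwick is ranked higher on 6+3 = 9 ballots, Dunmore on 12. Dunmore wins 12–9.
Holwick vs Ivery: 13 to 8, Holwick.
Holwick vs Lomond: 13 to 8, Holwick.
Holwick vs Elsford: Holwick is ranked higher on 4+6+4 = 14 ballots, Elsford on 7. Holwick wins 14–7.
Dunmore vs Ivery: Dunmore preferred on 4+4+3 = 11 ballots; Dunmore wins 11–10.
Dunmore vs Lomond: 7 to 14, Lomond.
Dunmore vs Elsford: Dunmore preferred on 4+4+6+4 = 18 ballots; Dunmore wins 18–3.
Ivery vs Lomond: 10 to 11, Lomond.
Ivery vs Elsford: Ivery preferred on 6+4 = 10 ballots; Elsford wins 11–10.
Lomond vs Elsford: Lomond preferred on 4+4+6+4 = 18 ballots; Lomond wins 18–3.
Each city drops at least one matchup (Holwick loses to Dunmore; Dunmore loses to Lomond; Ivery loses to Holwick; Lomond loses to Holwick; Elsford loses to Holwick); the cycle Holwick > Lomond > Dunmore > Holwick rules out a Condorcet winner.

none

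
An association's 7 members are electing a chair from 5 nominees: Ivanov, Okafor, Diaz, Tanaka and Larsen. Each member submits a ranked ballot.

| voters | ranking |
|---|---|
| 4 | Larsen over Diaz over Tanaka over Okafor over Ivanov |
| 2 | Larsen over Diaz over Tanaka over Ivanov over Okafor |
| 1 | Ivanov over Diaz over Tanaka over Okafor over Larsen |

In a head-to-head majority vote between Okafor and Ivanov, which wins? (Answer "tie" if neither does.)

Okafor

Ballots ranking Okafor above Ivanov: 4.
Ballots ranking Ivanov above Okafor: 7 − 4 = 3.
Okafor wins the head-to-head 4–3.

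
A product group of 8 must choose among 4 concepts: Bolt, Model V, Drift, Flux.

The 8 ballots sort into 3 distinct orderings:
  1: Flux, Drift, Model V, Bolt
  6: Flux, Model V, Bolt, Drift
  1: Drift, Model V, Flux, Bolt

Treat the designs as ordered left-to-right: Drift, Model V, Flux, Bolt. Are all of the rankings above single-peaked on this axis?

Axis positions: Drift=1, Model V=2, Flux=3, Bolt=4.
Type 1: ranking walks positions 3-1-2-4; Drift is ranked above Model V even though Model V lies between Drift and the peak Flux on the axis — preferences dip and rise again. Not single-peaked.
Type 2 (peak Flux at position 3): ranking walks positions 3-2-4-1, expanding outward from the peak — single-peaked.
Type 3 (peak Drift at position 1): ranking walks positions 1-2-3-4, expanding outward from the peak — single-peaked.
Type 1 violates single-peakedness, so the profile is not single-peaked on this axis.

no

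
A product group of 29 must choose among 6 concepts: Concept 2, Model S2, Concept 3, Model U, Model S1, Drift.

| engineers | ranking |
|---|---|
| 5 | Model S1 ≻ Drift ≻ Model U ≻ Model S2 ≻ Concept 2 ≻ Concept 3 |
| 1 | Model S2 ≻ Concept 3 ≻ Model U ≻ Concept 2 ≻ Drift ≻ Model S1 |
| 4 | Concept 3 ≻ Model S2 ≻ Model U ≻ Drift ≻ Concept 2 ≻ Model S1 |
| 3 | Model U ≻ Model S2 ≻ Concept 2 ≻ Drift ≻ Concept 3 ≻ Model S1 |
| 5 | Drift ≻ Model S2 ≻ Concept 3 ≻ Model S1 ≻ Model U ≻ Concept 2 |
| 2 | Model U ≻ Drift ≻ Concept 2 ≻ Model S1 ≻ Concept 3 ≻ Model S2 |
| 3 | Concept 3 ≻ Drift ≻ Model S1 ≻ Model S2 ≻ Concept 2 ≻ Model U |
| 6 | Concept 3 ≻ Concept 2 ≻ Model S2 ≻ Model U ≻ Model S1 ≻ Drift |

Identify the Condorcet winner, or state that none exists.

Pairwise majorities:
Concept 2 vs Model S2: Model S2 wins 21–8.
Concept 2 vs Concept 3: Concept 2 preferred on 5+3+2 = 10 ballots; Concept 3 wins 19–10.
Concept 2 vs Model U: Model U wins 20–9.
Concept 2 vs Model S1: Concept 2, 16–13.
Concept 2 vs Drift: Drift, 19–10.
Model S2 vs Concept 3: Model S2 is ranked higher on 5+1+3+5 = 14 ballots, Concept 3 on 15. Concept 3 wins 15–14.
Model S2 vs Model U: 19 to 10, Model S2.
Model S2 vs Model S1: Model S2, 19–10.
Model S2 vs Drift: Model S2 is ranked higher on 1+4+3+6 = 14 ballots, Drift on 15. Drift wins 15–14.
Concept 3 vs Model U: Concept 3, 19–10.
Concept 3 vs Model S1: Concept 3 is ranked higher on 1+4+3+5+3+6 = 22 ballots, Model S1 on 7. Concept 3 wins 22–7.
Concept 3 vs Drift: Drift, 15–14.
Model U vs Model S1: Model U wins 16–13.
Model U vs Drift: 1+4+3+2+6 = 16 for Model U, 13 for Drift — Model U by 16–13.
Model S1 vs Drift: Model S1 preferred on 5+6 = 11 ballots; Drift wins 18–11.
No design is unbeaten: Concept 2 loses to Model S2; Model S2 loses to Concept 3; Concept 3 loses to Drift; Model U loses to Model S2; Model S1 loses to Concept 2; Drift loses to Model U. In particular Model S2 > Model U > Drift > Model S2 is a majority cycle — no Condorcet winner exists.

none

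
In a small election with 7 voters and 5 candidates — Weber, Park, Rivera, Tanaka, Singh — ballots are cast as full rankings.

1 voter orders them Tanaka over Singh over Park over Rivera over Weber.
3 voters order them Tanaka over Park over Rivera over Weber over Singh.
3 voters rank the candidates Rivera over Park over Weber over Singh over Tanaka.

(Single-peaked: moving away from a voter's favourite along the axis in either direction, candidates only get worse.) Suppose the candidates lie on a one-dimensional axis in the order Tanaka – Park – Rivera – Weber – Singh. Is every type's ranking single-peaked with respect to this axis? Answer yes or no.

no

Axis positions: Tanaka=1, Park=2, Rivera=3, Weber=4, Singh=5.
Type 1: ranking walks positions 1-5-2-3-4; Singh is ranked above Park even though Park lies between Singh and the peak Tanaka on the axis — preferences dip and rise again. Not single-peaked.
Type 2 (peak Tanaka at position 1): ranking walks positions 1-2-3-4-5, expanding outward from the peak — single-peaked.
Type 3 (peak Rivera at position 3): ranking walks positions 3-2-4-5-1, expanding outward from the peak — single-peaked.
Type 1 violates single-peakedness, so the profile is not single-peaked on this axis.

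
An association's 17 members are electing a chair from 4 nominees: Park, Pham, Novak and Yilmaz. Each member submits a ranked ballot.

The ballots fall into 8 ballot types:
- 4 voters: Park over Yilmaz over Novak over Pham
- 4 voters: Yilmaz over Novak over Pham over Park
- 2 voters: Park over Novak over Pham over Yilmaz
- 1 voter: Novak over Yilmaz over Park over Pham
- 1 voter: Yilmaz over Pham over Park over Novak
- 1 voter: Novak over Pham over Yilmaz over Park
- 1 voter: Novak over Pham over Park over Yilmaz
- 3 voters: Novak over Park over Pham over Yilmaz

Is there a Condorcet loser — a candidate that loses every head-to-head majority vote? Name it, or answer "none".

Head-to-head results (17 voters):
Park vs Pham: Park, 10–7.
Park vs Novak: Novak wins 10–7.
Park vs Yilmaz: 10 to 7, Park.
Pham vs Novak: 1 to 16, Novak.
Pham vs Yilmaz: 7 to 10, Yilmaz.
Novak vs Yilmaz: 2+1+1+1+3 = 8 for Novak, 9 for Yilmaz — Yilmaz by 9–8.
Pham loses to every other candidate — it is the Condorcet loser.

Pham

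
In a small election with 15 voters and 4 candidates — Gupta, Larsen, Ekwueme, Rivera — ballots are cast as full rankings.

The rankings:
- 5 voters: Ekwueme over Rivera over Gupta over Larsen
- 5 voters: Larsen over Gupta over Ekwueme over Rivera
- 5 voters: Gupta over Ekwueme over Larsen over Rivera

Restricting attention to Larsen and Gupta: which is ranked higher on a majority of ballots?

Gupta

Ballots ranking Larsen above Gupta: 5.
Ballots ranking Gupta above Larsen: 15 − 5 = 10.
Gupta wins the head-to-head 10–5.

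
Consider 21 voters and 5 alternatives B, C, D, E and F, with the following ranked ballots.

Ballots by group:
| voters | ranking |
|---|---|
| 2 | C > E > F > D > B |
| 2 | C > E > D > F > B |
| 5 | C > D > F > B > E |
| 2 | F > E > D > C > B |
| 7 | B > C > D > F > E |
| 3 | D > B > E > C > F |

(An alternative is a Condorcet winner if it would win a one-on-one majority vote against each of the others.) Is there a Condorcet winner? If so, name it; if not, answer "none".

C

Check each pair by majority over 21 ballots:
B vs C: C, 11–10.
B vs D: D, 14–7.
B vs E: B wins 15–6.
B vs F: F, 11–10.
C vs D: C wins 16–5.
C vs E: C, 16–5.
C vs F: C wins 19–2.
D vs E: D wins 15–6.
D vs F: D wins 17–4.
E vs F: F, 14–7.
C beats each of B, D, E, F — C is the Condorcet winner.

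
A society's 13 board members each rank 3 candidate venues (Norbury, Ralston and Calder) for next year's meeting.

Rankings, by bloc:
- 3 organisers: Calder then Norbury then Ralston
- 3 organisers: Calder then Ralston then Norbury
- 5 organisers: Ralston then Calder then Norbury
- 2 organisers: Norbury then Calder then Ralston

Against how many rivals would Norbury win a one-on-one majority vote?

Norbury against each rival (13 organisers):
Norbury vs Ralston: Norbury is ranked higher on 3+2 = 5 ballots, Ralston on 8. Ralston wins 8–5.
Norbury vs Calder: Calder, 11–2.
Norbury beats no one; loses to Ralston, Calder — 0 pairwise wins.

0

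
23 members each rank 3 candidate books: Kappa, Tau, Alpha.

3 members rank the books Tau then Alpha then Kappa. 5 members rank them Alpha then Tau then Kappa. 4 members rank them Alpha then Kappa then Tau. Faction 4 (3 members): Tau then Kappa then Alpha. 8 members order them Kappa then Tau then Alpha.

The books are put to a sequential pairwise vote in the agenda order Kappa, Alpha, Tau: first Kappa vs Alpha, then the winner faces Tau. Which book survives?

Tau

Round 1: Kappa vs Alpha — 11–12, Alpha advances.
Round 2: Alpha vs Tau — 9–14, Tau advances.
Tau survives the agenda.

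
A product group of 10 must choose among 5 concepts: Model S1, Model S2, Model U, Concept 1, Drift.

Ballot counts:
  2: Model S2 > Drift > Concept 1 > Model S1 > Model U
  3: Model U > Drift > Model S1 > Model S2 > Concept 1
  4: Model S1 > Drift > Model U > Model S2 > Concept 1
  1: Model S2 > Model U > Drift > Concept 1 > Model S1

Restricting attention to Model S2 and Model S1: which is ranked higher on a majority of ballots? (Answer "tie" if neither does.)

Model S1

Ballots ranking Model S2 above Model S1: 2 + 1 = 3.
Ballots ranking Model S1 above Model S2: 10 − 3 = 7.
Model S1 wins the head-to-head 7–3.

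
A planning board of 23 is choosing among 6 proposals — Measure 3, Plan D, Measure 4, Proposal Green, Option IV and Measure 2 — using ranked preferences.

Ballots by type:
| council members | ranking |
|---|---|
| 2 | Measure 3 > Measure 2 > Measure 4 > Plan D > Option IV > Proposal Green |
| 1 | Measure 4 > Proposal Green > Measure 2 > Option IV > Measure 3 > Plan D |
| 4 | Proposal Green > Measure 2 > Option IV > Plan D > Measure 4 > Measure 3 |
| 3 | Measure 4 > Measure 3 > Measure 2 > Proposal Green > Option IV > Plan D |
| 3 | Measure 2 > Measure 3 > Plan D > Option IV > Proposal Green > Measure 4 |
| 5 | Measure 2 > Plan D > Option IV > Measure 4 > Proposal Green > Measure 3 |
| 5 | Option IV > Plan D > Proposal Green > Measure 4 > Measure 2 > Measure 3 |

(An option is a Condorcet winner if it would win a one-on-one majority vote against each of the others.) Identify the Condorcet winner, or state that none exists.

Measure 2

Head-to-head results (23 council members):
Measure 3–Plan D: Plan D 14–9.
Measure 3 vs Measure 4: Measure 4, 18–5.
Measure 3 vs Proposal Green: 2+3+3 = 8 for Measure 3, 15 for Proposal Green — Proposal Green by 15–8.
Measure 3–Option IV: Option IV 15–8.
Measure 3 vs Measure 2: 5 to 18, Measure 2.
Plan D vs Measure 4: Plan D, 17–6.
Plan D vs Proposal Green: Plan D, 15–8.
Plan D vs Option IV: Option IV, 13–10.
Plan D vs Measure 2: Measure 2 wins 18–5.
Measure 4–Proposal Green: Proposal Green 12–11.
Measure 4 vs Option IV: Option IV, 17–6.
Measure 4–Measure 2: Measure 2 14–9.
Proposal Green vs Option IV: Proposal Green preferred on 1+4+3 = 8 ballots; Option IV wins 15–8.
Proposal Green vs Measure 2: Proposal Green preferred on 1+4+5 = 10 ballots; Measure 2 wins 13–10.
Option IV vs Measure 2: Measure 2 wins 18–5.
Measure 2 wins every pairwise contest, so Measure 2 is the Condorcet winner.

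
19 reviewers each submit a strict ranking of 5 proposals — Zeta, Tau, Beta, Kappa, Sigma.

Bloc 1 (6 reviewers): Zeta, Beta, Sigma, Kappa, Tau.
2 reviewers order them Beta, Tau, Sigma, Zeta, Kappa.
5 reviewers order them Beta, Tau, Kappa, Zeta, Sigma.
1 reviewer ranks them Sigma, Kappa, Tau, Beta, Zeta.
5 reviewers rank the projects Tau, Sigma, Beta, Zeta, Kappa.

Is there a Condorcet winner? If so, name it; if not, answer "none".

Check each pair by majority over 19 ballots:
Zeta–Tau: Tau 13–6.
Zeta vs Beta: Beta wins 13–6.
Zeta–Kappa: Zeta 13–6.
Zeta vs Sigma: Zeta wins 11–8.
Tau vs Beta: Beta, 13–6.
Tau vs Kappa: 2+5+5 = 12 for Tau, 7 for Kappa — Tau by 12–7.
Tau vs Sigma: 12 to 7, Tau.
Beta–Kappa: Beta 18–1.
Beta vs Sigma: Beta, 13–6.
Kappa vs Sigma: Sigma, 14–5.
Only Beta has no losses; Beta is the Condorcet winner.

Beta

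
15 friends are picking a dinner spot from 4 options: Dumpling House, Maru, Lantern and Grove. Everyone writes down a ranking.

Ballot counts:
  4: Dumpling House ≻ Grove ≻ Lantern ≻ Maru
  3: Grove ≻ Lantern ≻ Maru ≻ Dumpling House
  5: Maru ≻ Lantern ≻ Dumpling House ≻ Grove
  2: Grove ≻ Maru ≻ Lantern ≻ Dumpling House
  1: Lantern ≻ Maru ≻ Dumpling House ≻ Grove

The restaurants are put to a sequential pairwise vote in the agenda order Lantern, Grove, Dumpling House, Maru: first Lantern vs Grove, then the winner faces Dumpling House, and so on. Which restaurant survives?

Maru

Round 1: Lantern vs Grove — 6–9, Grove advances.
Round 2: Grove vs Dumpling House — 5–10, Dumpling House advances.
Round 3: Dumpling House vs Maru — 4–11, Maru advances.
The agenda winner is Maru.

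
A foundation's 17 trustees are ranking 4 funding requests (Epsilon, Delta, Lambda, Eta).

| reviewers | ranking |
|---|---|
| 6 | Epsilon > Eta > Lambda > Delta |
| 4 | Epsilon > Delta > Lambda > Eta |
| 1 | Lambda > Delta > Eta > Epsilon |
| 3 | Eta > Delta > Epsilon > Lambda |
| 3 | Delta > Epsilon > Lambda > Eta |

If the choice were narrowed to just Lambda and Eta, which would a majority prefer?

Ballots ranking Lambda above Eta: 4 + 1 + 3 = 8.
Ballots ranking Eta above Lambda: 17 − 8 = 9.
Eta wins the head-to-head 9–8.

Eta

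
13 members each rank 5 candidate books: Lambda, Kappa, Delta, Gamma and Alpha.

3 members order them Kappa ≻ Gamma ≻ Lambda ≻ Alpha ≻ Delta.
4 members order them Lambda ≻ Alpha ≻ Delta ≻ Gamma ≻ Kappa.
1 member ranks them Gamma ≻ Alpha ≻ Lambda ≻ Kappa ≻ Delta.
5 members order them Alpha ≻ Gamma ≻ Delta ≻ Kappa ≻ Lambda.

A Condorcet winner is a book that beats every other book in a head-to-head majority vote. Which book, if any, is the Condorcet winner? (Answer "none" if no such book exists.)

Pairwise majorities:
Lambda vs Kappa: Lambda preferred on 4+1 = 5 ballots; Kappa wins 8–5.
Lambda vs Delta: 3+4+1 = 8 for Lambda, 5 for Delta — Lambda by 8–5.
Lambda vs Gamma: Lambda preferred on 4 ballots; Gamma wins 9–4.
Lambda vs Alpha: Lambda is ranked higher on 3+4 = 7 ballots, Alpha on 6. Lambda wins 7–6.
Kappa vs Delta: 3+1 = 4 for Kappa, 9 for Delta — Delta by 9–4.
Kappa vs Gamma: 3 for Kappa, 10 for Gamma — Gamma by 10–3.
Kappa vs Alpha: Kappa is ranked higher on 3 ballots, Alpha on 10. Alpha wins 10–3.
Delta vs Gamma: 4 for Delta, 9 for Gamma — Gamma by 9–4.
Delta vs Alpha: Delta is ranked higher on 0 ballots, Alpha on 13. Alpha wins 13–0.
Gamma vs Alpha: Gamma preferred on 3+1 = 4 ballots; Alpha wins 9–4.
Every book loses at least once (Lambda loses to Kappa; Kappa loses to Delta; Delta loses to Lambda; Gamma loses to Alpha; Alpha loses to Lambda). The majority relation contains the cycle Lambda > Delta > Kappa > Lambda, so there is no Condorcet winner.

none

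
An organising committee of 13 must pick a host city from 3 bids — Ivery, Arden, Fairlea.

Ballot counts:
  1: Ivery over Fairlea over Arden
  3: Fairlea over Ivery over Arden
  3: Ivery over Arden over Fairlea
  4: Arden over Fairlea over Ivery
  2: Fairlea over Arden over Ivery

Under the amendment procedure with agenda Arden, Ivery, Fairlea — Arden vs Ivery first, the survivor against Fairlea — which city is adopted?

Fairlea

Round 1: Arden vs Ivery — 6–7, Ivery advances.
Round 2: Ivery vs Fairlea — 4–9, Fairlea advances.
The agenda winner is Fairlea.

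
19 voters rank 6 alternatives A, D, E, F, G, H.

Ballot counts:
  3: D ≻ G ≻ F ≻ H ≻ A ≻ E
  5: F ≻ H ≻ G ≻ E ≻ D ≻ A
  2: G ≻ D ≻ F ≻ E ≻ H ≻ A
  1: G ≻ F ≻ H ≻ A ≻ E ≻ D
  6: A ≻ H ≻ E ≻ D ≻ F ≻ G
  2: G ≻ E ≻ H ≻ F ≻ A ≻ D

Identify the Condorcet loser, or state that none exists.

none

Pairwise majorities:
A–D: D 10–9.
A vs E: 10 to 9, A.
A–F: F 13–6.
A vs G: 6 for A, 13 for G — G by 13–6.
A vs H: H wins 13–6.
D vs E: E, 14–5.
D vs F: 3+2+6 = 11 for D, 8 for F — D by 11–8.
D vs G: D preferred on 3+6 = 9 ballots; G wins 10–9.
D vs H: H wins 14–5.
E vs F: F wins 11–8.
E vs G: G, 13–6.
E–H: H 15–4.
F vs G: F, 11–8.
F vs H: F, 11–8.
G vs H: G preferred on 3+2+1+2 = 8 ballots; H wins 11–8.
Every alternative wins at least one matchup (A beats E; D beats A; E beats D; F beats A; G beats A; H beats A), so there is no Condorcet loser.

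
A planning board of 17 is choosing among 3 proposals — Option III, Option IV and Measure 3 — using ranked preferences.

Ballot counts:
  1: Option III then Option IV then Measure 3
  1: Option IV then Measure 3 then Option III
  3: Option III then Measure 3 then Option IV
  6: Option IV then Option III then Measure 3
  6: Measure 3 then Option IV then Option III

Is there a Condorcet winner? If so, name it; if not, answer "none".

Check each pair by majority over 17 ballots:
Option III vs Option IV: Option IV, 13–4.
Option III vs Measure 3: Option III, 10–7.
Option IV–Measure 3: Measure 3 9–8.
Each option drops at least one matchup (Option III loses to Option IV; Option IV loses to Measure 3; Measure 3 loses to Option III); the cycle Option III → Measure 3 → Option IV → Option III rules out a Condorcet winner.

none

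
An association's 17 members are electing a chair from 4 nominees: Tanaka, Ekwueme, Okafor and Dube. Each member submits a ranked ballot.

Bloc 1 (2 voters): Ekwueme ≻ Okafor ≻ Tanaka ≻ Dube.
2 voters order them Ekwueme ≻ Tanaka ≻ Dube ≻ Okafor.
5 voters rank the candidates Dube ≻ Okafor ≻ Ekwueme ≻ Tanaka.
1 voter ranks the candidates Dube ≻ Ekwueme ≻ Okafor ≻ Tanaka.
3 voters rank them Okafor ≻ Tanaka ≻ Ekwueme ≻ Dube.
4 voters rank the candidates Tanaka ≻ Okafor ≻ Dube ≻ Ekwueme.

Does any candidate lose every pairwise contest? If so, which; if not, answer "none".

Pairwise majorities:
Tanaka–Ekwueme: Ekwueme 10–7.
Tanaka vs Okafor: Okafor wins 11–6.
Tanaka vs Dube: 2+2+3+4 = 11 for Tanaka, 6 for Dube — Tanaka by 11–6.
Ekwueme vs Okafor: Ekwueme preferred on 2+2+1 = 5 ballots; Okafor wins 12–5.
Ekwueme vs Dube: Dube wins 10–7.
Okafor vs Dube: 9 to 8, Okafor.
Every candidate wins at least one matchup (Tanaka beats Dube; Ekwueme beats Tanaka; Okafor beats Tanaka; Dube beats Ekwueme), so there is no Condorcet loser.

none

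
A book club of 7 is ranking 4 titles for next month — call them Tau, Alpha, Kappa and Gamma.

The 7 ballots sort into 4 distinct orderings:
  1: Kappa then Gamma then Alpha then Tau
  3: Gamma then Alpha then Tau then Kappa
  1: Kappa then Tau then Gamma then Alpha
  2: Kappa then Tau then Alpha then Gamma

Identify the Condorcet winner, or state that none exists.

Kappa

Pairwise majorities:
Tau vs Alpha: 3 to 4, Alpha.
Tau vs Kappa: 3 for Tau, 4 for Kappa — Kappa by 4–3.
Tau vs Gamma: 1+2 = 3 for Tau, 4 for Gamma — Gamma by 4–3.
Alpha vs Kappa: 3 for Alpha, 4 for Kappa — Kappa by 4–3.
Alpha vs Gamma: Alpha is ranked higher on 2 ballots, Gamma on 5. Gamma wins 5–2.
Kappa vs Gamma: 1+1+2 = 4 for Kappa, 3 for Gamma — Kappa by 4–3.
Kappa defeats every rival head-to-head and is the Condorcet winner.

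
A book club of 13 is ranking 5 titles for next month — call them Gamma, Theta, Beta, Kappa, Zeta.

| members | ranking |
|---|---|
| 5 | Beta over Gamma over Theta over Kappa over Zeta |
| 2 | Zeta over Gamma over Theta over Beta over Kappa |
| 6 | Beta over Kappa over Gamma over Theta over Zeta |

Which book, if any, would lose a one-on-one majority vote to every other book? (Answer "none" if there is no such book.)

Zeta

Pairwise majorities:
Gamma vs Theta: Gamma preferred on 5+2+6 = 13 ballots; Gamma wins 13–0.
Gamma vs Beta: 2 for Gamma, 11 for Beta — Beta by 11–2.
Gamma–Kappa: Gamma 7–6.
Gamma vs Zeta: Gamma preferred on 5+6 = 11 ballots; Gamma wins 11–2.
Theta vs Beta: Beta wins 11–2.
Theta vs Kappa: Theta, 7–6.
Theta vs Zeta: 11 to 2, Theta.
Beta vs Kappa: Beta is ranked higher on 5+2+6 = 13 ballots, Kappa on 0. Beta wins 13–0.
Beta–Zeta: Beta 11–2.
Kappa–Zeta: Kappa 11–2.
Zeta is beaten in every head-to-head and is the Condorcet loser.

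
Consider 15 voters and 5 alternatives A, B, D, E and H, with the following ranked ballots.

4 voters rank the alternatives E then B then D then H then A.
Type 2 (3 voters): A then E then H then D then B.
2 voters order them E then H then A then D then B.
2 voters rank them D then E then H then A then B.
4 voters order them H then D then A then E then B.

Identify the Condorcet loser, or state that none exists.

Head-to-head results (15 voters):
A vs B: A wins 11–4.
A vs D: A preferred on 3+2 = 5 ballots; D wins 10–5.
A vs E: A preferred on 3+4 = 7 ballots; E wins 8–7.
A–H: H 12–3.
B vs D: 4 for B, 11 for D — D by 11–4.
B vs E: 0 to 15, E.
B–H: H 11–4.
D vs E: E, 9–6.
D vs H: D is ranked higher on 4+2 = 6 ballots, H on 9. H wins 9–6.
E vs H: E is ranked higher on 4+3+2+2 = 11 ballots, H on 4. E wins 11–4.
B is beaten in every head-to-head and is the Condorcet loser.

B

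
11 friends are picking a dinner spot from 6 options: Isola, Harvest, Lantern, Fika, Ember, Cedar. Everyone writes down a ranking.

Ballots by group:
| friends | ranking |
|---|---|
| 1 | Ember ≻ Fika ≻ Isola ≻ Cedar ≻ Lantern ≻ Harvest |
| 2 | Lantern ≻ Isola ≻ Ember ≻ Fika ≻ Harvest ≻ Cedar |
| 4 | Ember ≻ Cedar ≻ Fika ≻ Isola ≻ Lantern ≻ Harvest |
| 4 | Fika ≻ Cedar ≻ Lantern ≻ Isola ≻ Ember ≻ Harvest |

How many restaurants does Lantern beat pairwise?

3

Lantern against each rival (11 friends):
Lantern vs Isola: 6 to 5, Lantern.
Lantern vs Harvest: 11 to 0, Lantern.
Lantern–Fika: Fika 9–2.
Lantern vs Ember: 6 to 5, Lantern.
Lantern vs Cedar: Lantern preferred on 2 ballots; Cedar wins 9–2.
Lantern beats Isola, Harvest, Ember; loses to Fika, Cedar — 3 pairwise wins.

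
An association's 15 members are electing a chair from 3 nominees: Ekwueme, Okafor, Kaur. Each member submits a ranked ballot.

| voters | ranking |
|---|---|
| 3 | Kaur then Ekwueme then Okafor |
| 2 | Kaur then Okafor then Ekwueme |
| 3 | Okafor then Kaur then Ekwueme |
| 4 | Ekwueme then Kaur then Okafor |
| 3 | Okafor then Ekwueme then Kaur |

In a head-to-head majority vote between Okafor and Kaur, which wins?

Ballots ranking Okafor above Kaur: 3 + 3 = 6.
Ballots ranking Kaur above Okafor: 15 − 6 = 9.
Kaur wins the head-to-head 9–6.

Kaur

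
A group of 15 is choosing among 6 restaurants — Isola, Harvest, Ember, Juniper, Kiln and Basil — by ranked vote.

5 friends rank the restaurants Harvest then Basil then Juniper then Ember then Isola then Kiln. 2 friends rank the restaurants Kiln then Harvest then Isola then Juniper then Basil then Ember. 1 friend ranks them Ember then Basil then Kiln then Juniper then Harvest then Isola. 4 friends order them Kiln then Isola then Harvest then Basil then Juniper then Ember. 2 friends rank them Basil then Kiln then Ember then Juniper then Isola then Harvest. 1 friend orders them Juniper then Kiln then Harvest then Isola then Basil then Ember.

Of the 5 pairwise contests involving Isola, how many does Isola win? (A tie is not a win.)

Isola against each rival (15 friends):
Isola vs Harvest: 4+2 = 6 for Isola, 9 for Harvest — Harvest by 9–6.
Isola vs Ember: 2+4+1 = 7 for Isola, 8 for Ember — Ember by 8–7.
Isola–Juniper: Juniper 9–6.
Isola–Kiln: Kiln 10–5.
Isola vs Basil: Basil, 8–7.
Isola beats no one; loses to Harvest, Ember, Juniper, Kiln, Basil — 0 pairwise wins.

0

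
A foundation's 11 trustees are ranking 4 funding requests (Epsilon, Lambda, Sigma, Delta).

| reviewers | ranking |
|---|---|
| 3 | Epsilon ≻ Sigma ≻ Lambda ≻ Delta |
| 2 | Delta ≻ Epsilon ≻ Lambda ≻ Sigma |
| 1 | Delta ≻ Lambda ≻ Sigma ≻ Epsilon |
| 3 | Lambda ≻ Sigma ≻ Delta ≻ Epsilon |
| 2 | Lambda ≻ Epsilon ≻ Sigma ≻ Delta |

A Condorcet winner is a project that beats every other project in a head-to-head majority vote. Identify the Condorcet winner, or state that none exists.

Lambda

Pairwise majorities:
Epsilon vs Lambda: 3+2 = 5 for Epsilon, 6 for Lambda — Lambda by 6–5.
Epsilon vs Sigma: Epsilon is ranked higher on 3+2+2 = 7 ballots, Sigma on 4. Epsilon wins 7–4.
Epsilon vs Delta: Epsilon is ranked higher on 3+2 = 5 ballots, Delta on 6. Delta wins 6–5.
Lambda vs Sigma: 8 to 3, Lambda.
Lambda vs Delta: 8 to 3, Lambda.
Sigma vs Delta: Sigma is ranked higher on 3+3+2 = 8 ballots, Delta on 3. Sigma wins 8–3.
Lambda defeats every rival head-to-head and is the Condorcet winner.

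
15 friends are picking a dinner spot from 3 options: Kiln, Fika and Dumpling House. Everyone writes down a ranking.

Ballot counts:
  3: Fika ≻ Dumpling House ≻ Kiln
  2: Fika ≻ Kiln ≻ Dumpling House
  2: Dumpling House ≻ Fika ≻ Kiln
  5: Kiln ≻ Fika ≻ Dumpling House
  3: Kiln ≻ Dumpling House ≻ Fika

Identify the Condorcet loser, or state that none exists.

Head-to-head results (15 friends):
Kiln vs Fika: 5+3 = 8 for Kiln, 7 for Fika — Kiln by 8–7.
Kiln vs Dumpling House: Kiln, 10–5.
Fika vs Dumpling House: Fika, 10–5.
Only Dumpling House has no wins; Dumpling House is the Condorcet loser.

Dumpling House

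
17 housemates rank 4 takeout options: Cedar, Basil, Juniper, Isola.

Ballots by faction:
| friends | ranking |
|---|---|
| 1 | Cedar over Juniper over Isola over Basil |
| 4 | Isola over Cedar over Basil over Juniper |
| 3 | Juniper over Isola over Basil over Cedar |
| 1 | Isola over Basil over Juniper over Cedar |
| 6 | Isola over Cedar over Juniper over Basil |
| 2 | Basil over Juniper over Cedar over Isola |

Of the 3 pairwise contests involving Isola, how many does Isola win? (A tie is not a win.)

Isola against each rival (17 friends):
Isola vs Cedar: Isola wins 14–3.
Isola–Basil: Isola 15–2.
Isola vs Juniper: 4+1+6 = 11 for Isola, 6 for Juniper — Isola by 11–6.
Isola beats Cedar, Basil, Juniper — 3 pairwise wins.

3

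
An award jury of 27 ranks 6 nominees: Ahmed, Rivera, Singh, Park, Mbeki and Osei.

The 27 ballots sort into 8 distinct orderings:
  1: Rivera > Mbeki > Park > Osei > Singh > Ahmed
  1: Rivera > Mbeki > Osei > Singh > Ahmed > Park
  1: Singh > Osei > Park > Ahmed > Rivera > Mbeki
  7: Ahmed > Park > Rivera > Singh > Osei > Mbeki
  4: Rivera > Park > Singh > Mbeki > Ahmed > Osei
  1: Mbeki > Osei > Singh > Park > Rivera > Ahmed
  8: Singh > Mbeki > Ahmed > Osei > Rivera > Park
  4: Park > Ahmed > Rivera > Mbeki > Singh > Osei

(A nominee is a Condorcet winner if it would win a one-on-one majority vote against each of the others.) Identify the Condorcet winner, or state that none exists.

none

Check each pair by majority over 27 ballots:
Ahmed vs Rivera: Ahmed, 20–7.
Ahmed vs Singh: 11 to 16, Singh.
Ahmed vs Park: 16 to 11, Ahmed.
Ahmed vs Mbeki: Mbeki wins 15–12.
Ahmed vs Osei: Ahmed wins 23–4.
Rivera vs Singh: 17 to 10, Rivera.
Rivera vs Park: Rivera, 14–13.
Rivera vs Mbeki: Rivera is ranked higher on 1+1+1+7+4+4 = 18 ballots, Mbeki on 9. Rivera wins 18–9.
Rivera vs Osei: Rivera is ranked higher on 1+1+7+4+4 = 17 ballots, Osei on 10. Rivera wins 17–10.
Singh vs Park: Park, 16–11.
Singh–Mbeki: Singh 20–7.
Singh vs Osei: Singh is ranked higher on 1+7+4+8+4 = 24 ballots, Osei on 3. Singh wins 24–3.
Park–Mbeki: Park 16–11.
Park vs Osei: 16 to 11, Park.
Mbeki vs Osei: Mbeki, 19–8.
Every nominee loses at least once (Ahmed loses to Singh; Rivera loses to Ahmed; Singh loses to Rivera; Park loses to Ahmed; Mbeki loses to Rivera; Osei loses to Ahmed). The majority relation contains the cycle Ahmed → Rivera → Singh → Ahmed, so there is no Condorcet winner.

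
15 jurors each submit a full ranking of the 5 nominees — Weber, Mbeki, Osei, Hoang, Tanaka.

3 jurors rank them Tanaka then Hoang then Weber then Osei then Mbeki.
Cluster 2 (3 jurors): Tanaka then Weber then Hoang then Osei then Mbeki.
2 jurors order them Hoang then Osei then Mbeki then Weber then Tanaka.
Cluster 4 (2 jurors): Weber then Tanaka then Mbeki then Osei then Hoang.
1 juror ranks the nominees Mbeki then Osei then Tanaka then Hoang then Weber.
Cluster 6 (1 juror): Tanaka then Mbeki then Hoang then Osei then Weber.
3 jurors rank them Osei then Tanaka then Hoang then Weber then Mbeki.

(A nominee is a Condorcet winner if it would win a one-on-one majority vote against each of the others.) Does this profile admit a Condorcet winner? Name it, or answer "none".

Tanaka

Check each pair by majority over 15 ballots:
Weber vs Mbeki: Weber is ranked higher on 3+3+2+3 = 11 ballots, Mbeki on 4. Weber wins 11–4.
Weber vs Osei: 8 to 7, Weber.
Weber vs Hoang: 5 to 10, Hoang.
Weber vs Tanaka: Weber is ranked higher on 2+2 = 4 ballots, Tanaka on 11. Tanaka wins 11–4.
Mbeki–Osei: Osei 11–4.
Mbeki vs Hoang: 2+1+1 = 4 for Mbeki, 11 for Hoang — Hoang by 11–4.
Mbeki vs Tanaka: 3 to 12, Tanaka.
Osei vs Hoang: Hoang, 9–6.
Osei vs Tanaka: Osei is ranked higher on 2+1+3 = 6 ballots, Tanaka on 9. Tanaka wins 9–6.
Hoang vs Tanaka: 2 to 13, Tanaka.
Tanaka beats each of Weber, Mbeki, Osei, Hoang — Tanaka is the Condorcet winner.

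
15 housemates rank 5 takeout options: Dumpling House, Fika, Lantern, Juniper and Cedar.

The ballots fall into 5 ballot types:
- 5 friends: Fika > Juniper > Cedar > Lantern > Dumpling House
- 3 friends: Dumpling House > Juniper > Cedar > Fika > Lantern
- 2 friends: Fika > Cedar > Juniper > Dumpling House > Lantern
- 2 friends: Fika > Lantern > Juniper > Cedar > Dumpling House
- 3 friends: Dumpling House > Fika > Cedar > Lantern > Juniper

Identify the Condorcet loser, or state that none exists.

Lantern

Head-to-head results (15 friends):
Dumpling House vs Fika: Fika, 9–6.
Dumpling House vs Lantern: 3+2+3 = 8 for Dumpling House, 7 for Lantern — Dumpling House by 8–7.
Dumpling House–Juniper: Juniper 9–6.
Dumpling House vs Cedar: Dumpling House is ranked higher on 3+3 = 6 ballots, Cedar on 9. Cedar wins 9–6.
Fika vs Lantern: Fika preferred on 5+3+2+2+3 = 15 ballots; Fika wins 15–0.
Fika vs Juniper: 12 to 3, Fika.
Fika vs Cedar: Fika wins 12–3.
Lantern vs Juniper: Juniper wins 10–5.
Lantern–Cedar: Cedar 13–2.
Juniper vs Cedar: Juniper, 10–5.
Lantern loses to every other restaurant — it is the Condorcet loser.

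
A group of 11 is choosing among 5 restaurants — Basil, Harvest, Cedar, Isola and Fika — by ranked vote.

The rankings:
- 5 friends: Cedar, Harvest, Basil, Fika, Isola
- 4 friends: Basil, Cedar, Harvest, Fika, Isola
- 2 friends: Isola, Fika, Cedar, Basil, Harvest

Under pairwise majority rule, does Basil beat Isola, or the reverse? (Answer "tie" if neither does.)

Basil

Ballots ranking Basil above Isola: 5 + 4 = 9.
Ballots ranking Isola above Basil: 11 − 9 = 2.
Basil wins the head-to-head 9–2.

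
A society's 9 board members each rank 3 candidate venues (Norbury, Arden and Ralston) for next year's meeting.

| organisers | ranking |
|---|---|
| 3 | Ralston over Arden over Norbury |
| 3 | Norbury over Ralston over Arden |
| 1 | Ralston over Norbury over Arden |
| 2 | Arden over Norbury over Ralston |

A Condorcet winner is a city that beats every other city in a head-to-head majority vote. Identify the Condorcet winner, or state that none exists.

none

Pairwise majorities:
Norbury vs Arden: Arden, 5–4.
Norbury vs Ralston: Norbury, 5–4.
Arden vs Ralston: Ralston wins 7–2.
Every city loses at least once (Norbury loses to Arden; Arden loses to Ralston; Ralston loses to Norbury). The majority relation contains the cycle Norbury → Ralston → Arden → Norbury, so there is no Condorcet winner.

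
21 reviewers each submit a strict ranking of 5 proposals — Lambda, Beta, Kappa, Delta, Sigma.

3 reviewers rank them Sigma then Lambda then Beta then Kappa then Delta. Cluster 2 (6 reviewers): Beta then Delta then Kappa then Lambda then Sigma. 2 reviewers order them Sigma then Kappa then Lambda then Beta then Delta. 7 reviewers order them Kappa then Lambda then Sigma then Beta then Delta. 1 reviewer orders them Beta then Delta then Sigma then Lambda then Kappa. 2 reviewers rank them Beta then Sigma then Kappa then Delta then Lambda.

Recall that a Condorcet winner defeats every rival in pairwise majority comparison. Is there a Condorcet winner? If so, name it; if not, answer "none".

Head-to-head results (21 reviewers):
Lambda vs Beta: Lambda wins 12–9.
Lambda vs Kappa: Kappa, 17–4.
Lambda–Delta: Lambda 12–9.
Lambda vs Sigma: Lambda, 13–8.
Beta–Kappa: Beta 12–9.
Beta vs Delta: Beta wins 21–0.
Beta vs Sigma: Sigma, 12–9.
Kappa vs Delta: Kappa wins 14–7.
Kappa vs Sigma: Kappa wins 13–8.
Delta–Sigma: Sigma 14–7.
Each project drops at least one matchup (Lambda loses to Kappa; Beta loses to Lambda; Kappa loses to Beta; Delta loses to Lambda; Sigma loses to Lambda); the cycle Lambda beats Beta beats Kappa beats Lambda rules out a Condorcet winner.

none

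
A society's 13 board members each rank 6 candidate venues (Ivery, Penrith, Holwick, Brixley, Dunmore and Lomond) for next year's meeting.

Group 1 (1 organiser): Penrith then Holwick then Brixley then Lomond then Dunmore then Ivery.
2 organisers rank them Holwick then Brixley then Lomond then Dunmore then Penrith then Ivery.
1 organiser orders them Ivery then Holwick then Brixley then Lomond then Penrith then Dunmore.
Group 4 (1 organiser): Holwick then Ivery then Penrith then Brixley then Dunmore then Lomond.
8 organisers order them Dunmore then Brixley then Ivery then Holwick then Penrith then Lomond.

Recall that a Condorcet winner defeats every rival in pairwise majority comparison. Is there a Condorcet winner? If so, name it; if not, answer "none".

Head-to-head results (13 organisers):
Ivery vs Penrith: Ivery preferred on 1+1+8 = 10 ballots; Ivery wins 10–3.
Ivery vs Holwick: 9 to 4, Ivery.
Ivery vs Brixley: 2 to 11, Brixley.
Ivery vs Dunmore: Ivery is ranked higher on 1+1 = 2 ballots, Dunmore on 11. Dunmore wins 11–2.
Ivery vs Lomond: Ivery preferred on 1+1+8 = 10 ballots; Ivery wins 10–3.
Penrith vs Holwick: 1 to 12, Holwick.
Penrith vs Brixley: Penrith preferred on 1+1 = 2 ballots; Brixley wins 11–2.
Penrith vs Dunmore: 3 to 10, Dunmore.
Penrith vs Lomond: Penrith preferred on 1+1+8 = 10 ballots; Penrith wins 10–3.
Holwick vs Brixley: Holwick is ranked higher on 1+2+1+1 = 5 ballots, Brixley on 8. Brixley wins 8–5.
Holwick vs Dunmore: Holwick preferred on 1+2+1+1 = 5 ballots; Dunmore wins 8–5.
Holwick vs Lomond: Holwick is ranked higher on 1+2+1+1+8 = 13 ballots, Lomond on 0. Holwick wins 13–0.
Brixley vs Dunmore: 1+2+1+1 = 5 for Brixley, 8 for Dunmore — Dunmore by 8–5.
Brixley vs Lomond: 13 to 0, Brixley.
Dunmore vs Lomond: 1+8 = 9 for Dunmore, 4 for Lomond — Dunmore by 9–4.
Dunmore beats each of Ivery, Penrith, Holwick, Brixley, Lomond — Dunmore is the Condorcet winner.

Dunmore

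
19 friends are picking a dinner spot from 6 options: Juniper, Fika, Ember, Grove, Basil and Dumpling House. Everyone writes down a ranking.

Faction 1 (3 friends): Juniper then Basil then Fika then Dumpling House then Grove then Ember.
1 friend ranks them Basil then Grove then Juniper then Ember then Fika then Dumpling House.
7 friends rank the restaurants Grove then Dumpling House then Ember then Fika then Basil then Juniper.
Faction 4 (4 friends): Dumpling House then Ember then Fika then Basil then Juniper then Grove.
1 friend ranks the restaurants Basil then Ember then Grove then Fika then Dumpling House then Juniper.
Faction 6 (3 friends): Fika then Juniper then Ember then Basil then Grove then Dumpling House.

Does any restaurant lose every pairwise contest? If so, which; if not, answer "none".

none

Pairwise majorities:
Juniper vs Fika: Juniper preferred on 3+1 = 4 ballots; Fika wins 15–4.
Juniper vs Ember: 3+1+3 = 7 for Juniper, 12 for Ember — Ember by 12–7.
Juniper vs Grove: Juniper, 10–9.
Juniper vs Basil: Basil wins 13–6.
Juniper vs Dumpling House: 7 to 12, Dumpling House.
Fika–Ember: Ember 13–6.
Fika–Grove: Fika 10–9.
Fika vs Basil: Fika preferred on 7+4+3 = 14 ballots; Fika wins 14–5.
Fika vs Dumpling House: Dumpling House, 11–8.
Ember–Grove: Grove 11–8.
Ember vs Basil: Ember wins 14–5.
Ember vs Dumpling House: 1+1+3 = 5 for Ember, 14 for Dumpling House — Dumpling House by 14–5.
Grove vs Basil: Basil, 12–7.
Grove vs Dumpling House: Grove wins 12–7.
Basil vs Dumpling House: Basil is ranked higher on 3+1+1+3 = 8 ballots, Dumpling House on 11. Dumpling House wins 11–8.
Every restaurant wins at least one matchup (Juniper beats Grove; Fika beats Juniper; Ember beats Juniper; Grove beats Ember; Basil beats Juniper; Dumpling House beats Juniper), so there is no Condorcet loser.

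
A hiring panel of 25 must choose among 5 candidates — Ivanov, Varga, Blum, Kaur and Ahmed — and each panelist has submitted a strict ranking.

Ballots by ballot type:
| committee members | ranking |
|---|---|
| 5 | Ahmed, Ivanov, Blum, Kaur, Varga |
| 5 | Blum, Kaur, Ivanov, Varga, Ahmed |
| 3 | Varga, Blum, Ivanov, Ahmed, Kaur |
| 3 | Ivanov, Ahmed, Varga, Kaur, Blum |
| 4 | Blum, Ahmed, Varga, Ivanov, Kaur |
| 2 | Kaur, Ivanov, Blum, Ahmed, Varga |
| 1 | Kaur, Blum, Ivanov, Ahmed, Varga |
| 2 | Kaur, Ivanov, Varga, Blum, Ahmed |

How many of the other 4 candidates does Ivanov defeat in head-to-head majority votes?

Ivanov against each rival (25 committee members):
Ivanov vs Varga: 18 to 7, Ivanov.
Ivanov vs Blum: 5+3+2+2 = 12 for Ivanov, 13 for Blum — Blum by 13–12.
Ivanov–Kaur: Ivanov 15–10.
Ivanov vs Ahmed: Ivanov is ranked higher on 5+3+3+2+1+2 = 16 ballots, Ahmed on 9. Ivanov wins 16–9.
Ivanov beats Varga, Kaur, Ahmed; loses to Blum — 3 pairwise wins.

3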